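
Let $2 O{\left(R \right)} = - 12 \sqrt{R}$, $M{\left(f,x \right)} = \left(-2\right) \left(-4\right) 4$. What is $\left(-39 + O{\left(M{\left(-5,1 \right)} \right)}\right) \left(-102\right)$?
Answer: $3978 + 2448 \sqrt{2} \approx 7440.0$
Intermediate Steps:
$M{\left(f,x \right)} = 32$ ($M{\left(f,x \right)} = 8 \cdot 4 = 32$)
$O{\left(R \right)} = - 6 \sqrt{R}$ ($O{\left(R \right)} = \frac{\left(-12\right) \sqrt{R}}{2} = - 6 \sqrt{R}$)
$\left(-39 + O{\left(M{\left(-5,1 \right)} \right)}\right) \left(-102\right) = \left(-39 - 6 \sqrt{32}\right) \left(-102\right) = \left(-39 - 6 \cdot 4 \sqrt{2}\right) \left(-102\right) = \left(-39 - 24 \sqrt{2}\right) \left(-102\right) = 3978 + 2448 \sqrt{2}$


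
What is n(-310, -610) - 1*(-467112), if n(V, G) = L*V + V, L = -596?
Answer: 651562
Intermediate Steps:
n(V, G) = -595*V (n(V, G) = -596*V + V = -595*V)
n(-310, -610) - 1*(-467112) = -595*(-310) - 1*(-467112) = 184450 + 467112 = 651562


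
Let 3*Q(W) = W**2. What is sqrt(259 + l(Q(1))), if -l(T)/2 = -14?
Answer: sqrt(287) ≈ 16.941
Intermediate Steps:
Q(W) = W**2/3
l(T) = 28 (l(T) = -2*(-14) = 28)
sqrt(259 + l(Q(1))) = sqrt(259 + 28) = sqrt(287)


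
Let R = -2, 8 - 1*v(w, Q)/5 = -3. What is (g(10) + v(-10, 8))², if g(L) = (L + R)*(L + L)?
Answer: 46225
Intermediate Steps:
v(w, Q) = 55 (v(w, Q) = 40 - 5*(-3) = 40 + 15 = 55)
g(L) = 2*L*(-2 + L) (g(L) = (L - 2)*(L + L) = (-2 + L)*(2*L) = 2*L*(-2 + L))
(g(10) + v(-10, 8))² = (2*10*(-2 + 10) + 55)² = (2*10*8 + 55)² = (160 + 55)² = 215² = 46225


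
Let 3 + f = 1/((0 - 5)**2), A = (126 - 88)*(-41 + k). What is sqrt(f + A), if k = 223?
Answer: sqrt(172826)/5 ≈ 83.145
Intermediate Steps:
A = 6916 (A = (126 - 88)*(-41 + 223) = 38*182 = 6916)
f = -74/25 (f = -3 + 1/((0 - 5)**2) = -3 + 1/((-5)**2) = -3 + 1/25 = -74/25 ≈ -2.9600)
sqrt(f + A) = sqrt(-74/25 + 6916) = sqrt(172826/25) = sqrt(172826)/5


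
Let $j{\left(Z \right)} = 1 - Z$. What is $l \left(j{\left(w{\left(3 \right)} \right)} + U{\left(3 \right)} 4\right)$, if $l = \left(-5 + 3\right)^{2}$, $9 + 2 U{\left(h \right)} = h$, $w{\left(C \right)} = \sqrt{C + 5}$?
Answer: $-44 - 8 \sqrt{2} \approx -55.314$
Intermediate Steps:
$w{\left(C \right)} = \sqrt{5 + C}$
$U{\left(h \right)} = - \frac{9}{2} + \frac{h}{2}$
$l = 4$ ($l = \left(-2\right)^{2} = 4$)
$l \left(j{\left(w{\left(3 \right)} \right)} + U{\left(3 \right)} 4\right) = 4 \left(\left(1 - \sqrt{5 + 3}\right) + \left(- \frac{9}{2} + \frac{1}{2} \cdot 3\right) 4\right) = 4 \left(\left(1 - \sqrt{8}\right) + \left(- \frac{9}{2} + \frac{3}{2}\right) 4\right) = 4 \left(\left(1 - 2 \sqrt{2}\right) - 12\right) = 4 \left(-11 - 2 \sqrt{2}\right) = -44 - 8 \sqrt{2}$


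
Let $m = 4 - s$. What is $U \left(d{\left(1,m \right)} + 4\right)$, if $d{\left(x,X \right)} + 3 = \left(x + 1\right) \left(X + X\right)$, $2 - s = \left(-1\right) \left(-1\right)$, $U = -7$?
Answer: $-91$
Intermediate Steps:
$s = 1$ ($s = 2 - \left(-1\right) \left(-1\right) = 2 - 1 = 1$)
$m = 3$ ($m = 4 - 1 = 3$)
$d{\left(x,X \right)} = -3 + 2 X \left(1 + x\right)$ ($d{\left(x,X \right)} = -3 + \left(x + 1\right) \left(X + X\right) = -3 + \left(1 + x\right) 2 X = -3 + 2 X \left(1 + x\right)$)
$U \left(d{\left(1,m \right)} + 4\right) = - 7 \left(\left(-3 + 2 \cdot 3 + 2 \cdot 3 \cdot 1\right) + 4\right) = - 7 \left(\left(-3 + 6 + 6\right) + 4\right) = - 7 \left(9 + 4\right) = \left(-7\right) 13 = -91$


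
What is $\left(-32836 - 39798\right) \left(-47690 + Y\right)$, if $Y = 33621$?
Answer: $1021887746$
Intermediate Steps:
$\left(-32836 - 39798\right) \left(-47690 + Y\right) = \left(-32836 - 39798\right) \left(-47690 + 33621\right) = \left(-72634\right) \left(-14069\right) = 1021887746$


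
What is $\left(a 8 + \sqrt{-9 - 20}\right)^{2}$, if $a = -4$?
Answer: $\left(32 - i \sqrt{29}\right)^{2} \approx 995.0 - 344.65 i$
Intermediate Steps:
$\left(a 8 + \sqrt{-9 - 20}\right)^{2} = \left(\left(-4\right) 8 + \sqrt{-9 - 20}\right)^{2} = \left(-32 + \sqrt{-29}\right)^{2} = \left(-32 + i \sqrt{29}\right)^{2}$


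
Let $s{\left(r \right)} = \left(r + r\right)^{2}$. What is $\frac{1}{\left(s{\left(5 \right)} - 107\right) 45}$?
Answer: $- \frac{1}{315} \approx -0.0031746$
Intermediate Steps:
$s{\left(r \right)} = 4 r^{2}$ ($s{\left(r \right)} = \left(2 r\right)^{2} = 4 r^{2}$)
$\frac{1}{\left(s{\left(5 \right)} - 107\right) 45} = \frac{1}{\left(4 \cdot 5^{2} - 107\right) 45} = \frac{1}{\left(4 \cdot 25 - 107\right) 45} = \frac{1}{\left(100 - 107\right) 45} = \frac{1}{\left(-7\right) 45} = \frac{1}{-315} = - \frac{1}{315}$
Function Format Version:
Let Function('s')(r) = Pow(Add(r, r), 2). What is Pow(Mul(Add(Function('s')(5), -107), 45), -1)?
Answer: Rational(-1, 315) ≈ -0.0031746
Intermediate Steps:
Function('s')(r) = Mul(4, Pow(r, 2)) (Function('s')(r) = Pow(Mul(2, r), 2) = Mul(4, Pow(r, 2)))
Pow(Mul(Add(Function('s')(5), -107), 45), -1) = Pow(Mul(Add(Mul(4, Pow(5, 2)), -107), 45), -1) = Pow(Mul(Add(Mul(4, 25), -107), 45), -1) = Pow(Mul(Add(100, -107), 45), -1) = Pow(Mul(-7, 45), -1) = Pow(-315, -1) = Rational(-1, 315)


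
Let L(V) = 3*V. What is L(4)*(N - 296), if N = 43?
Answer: -3036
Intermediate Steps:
L(4)*(N - 296) = (3*4)*(43 - 296) = 12*(-253) = -3036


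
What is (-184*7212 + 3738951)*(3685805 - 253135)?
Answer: 8279404377810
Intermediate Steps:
(-184*7212 + 3738951)*(3685805 - 253135) = (-1327008 + 3738951)*3432670 = 2411943*3432670 = 8279404377810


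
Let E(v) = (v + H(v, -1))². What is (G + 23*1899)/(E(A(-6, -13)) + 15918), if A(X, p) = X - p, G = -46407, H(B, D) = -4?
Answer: -910/5309 ≈ -0.17141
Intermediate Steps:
E(v) = (-4 + v)² (E(v) = (v - 4)² = (-4 + v)²)
(G + 23*1899)/(E(A(-6, -13)) + 15918) = (-46407 + 23*1899)/((-4 + (-6 - 1*(-13)))² + 15918) = (-46407 + 43677)/((-4 + (-6 + 13))² + 15918) = -2730/((-4 + 7)² + 15918) = -2730/(3² + 15918) = -2730/(9 + 15918) = -2730/15927 = -2730*1/15927 = -910/5309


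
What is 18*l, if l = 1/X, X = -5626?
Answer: -9/2813 ≈ -0.0031994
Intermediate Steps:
l = -1/5626 (l = 1/(-5626) = -1/5626 ≈ -0.00017775)
18*l = 18*(-1/5626) = -9/2813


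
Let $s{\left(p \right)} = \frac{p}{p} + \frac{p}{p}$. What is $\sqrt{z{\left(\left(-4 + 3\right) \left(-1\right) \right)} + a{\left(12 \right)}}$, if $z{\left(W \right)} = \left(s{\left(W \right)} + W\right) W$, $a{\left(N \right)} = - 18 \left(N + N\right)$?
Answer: $i \sqrt{429} \approx 20.712 i$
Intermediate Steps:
$s{\left(p \right)} = 2$ ($s{\left(p \right)} = 1 + 1 = 2$)
$a{\left(N \right)} = - 36 N$ ($a{\left(N \right)} = - 18 \cdot 2 N = - 36 N$)
$z{\left(W \right)} = W \left(2 + W\right)$ ($z{\left(W \right)} = \left(2 + W\right) W = W \left(2 + W\right)$)
$\sqrt{z{\left(\left(-4 + 3\right) \left(-1\right) \right)} + a{\left(12 \right)}} = \sqrt{\left(-4 + 3\right) \left(-1\right) \left(2 + \left(-4 + 3\right) \left(-1\right)\right) - 432} = \sqrt{\left(-1\right) \left(-1\right) \left(2 - -1\right) - 432} = \sqrt{1 \left(2 + 1\right) - 432} = \sqrt{1 \cdot 3 - 432} = \sqrt{3 - 432} = \sqrt{-429} = i \sqrt{429}$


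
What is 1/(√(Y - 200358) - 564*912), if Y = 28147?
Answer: -514368/264574611635 - 13*I*√1019/264574611635 ≈ -1.9441e-6 - 1.5685e-9*I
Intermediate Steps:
1/(√(Y - 200358) - 564*912) = 1/(√(28147 - 200358) - 564*912) = 1/(√(-172211) - 514368) = 1/(13*I*√1019 - 514368) = 1/(-514368 + 13*I*√1019)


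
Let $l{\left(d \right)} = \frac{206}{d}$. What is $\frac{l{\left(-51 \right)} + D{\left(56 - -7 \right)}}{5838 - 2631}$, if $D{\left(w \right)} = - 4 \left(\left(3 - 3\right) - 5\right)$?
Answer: $\frac{814}{163557} \approx 0.0049769$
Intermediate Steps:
$D{\left(w \right)} = 20$ ($D{\left(w \right)} = - 4 \left(\left(3 - 3\right) - 5\right) = - 4 \left(0 - 5\right) = \left(-4\right) \left(-5\right) = 20$)
$\frac{l{\left(-51 \right)} + D{\left(56 - -7 \right)}}{5838 - 2631} = \frac{\frac{206}{-51} + 20}{5838 - 2631} = \frac{206 \left(- \frac{1}{51}\right) + 20}{3207} = \left(- \frac{206}{51} + 20\right) \frac{1}{3207} = \frac{814}{51} \cdot \frac{1}{3207} = \frac{814}{163557}$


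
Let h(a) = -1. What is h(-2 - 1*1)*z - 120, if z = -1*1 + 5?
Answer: -124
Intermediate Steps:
z = 4 (z = -1 + 5 = 4)
h(-2 - 1*1)*z - 120 = -1*4 - 120 = -4 - 120 = -124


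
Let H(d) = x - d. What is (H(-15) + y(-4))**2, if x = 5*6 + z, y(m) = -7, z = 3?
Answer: 1681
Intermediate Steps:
x = 33 (x = 5*6 + 3 = 30 + 3 = 33)
H(d) = 33 - d
(H(-15) + y(-4))**2 = ((33 - 1*(-15)) - 7)**2 = ((33 + 15) - 7)**2 = (48 - 7)**2 = 41**2 = 1681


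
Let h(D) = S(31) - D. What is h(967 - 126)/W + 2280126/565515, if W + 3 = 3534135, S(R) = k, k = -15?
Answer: 223827282772/55516796055 ≈ 4.0317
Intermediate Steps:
S(R) = -15
W = 3534132 (W = -3 + 3534135 = 3534132)
h(D) = -15 - D
h(967 - 126)/W + 2280126/565515 = (-15 - (967 - 126))/3534132 + 2280126/565515 = (-15 - 1*841)*(1/3534132) + 2280126*(1/565515) = (-15 - 841)*(1/3534132) + 760042/188505 = -856*1/3534132 + 760042/188505 = -214/883533 + 760042/188505 = 223827282772/55516796055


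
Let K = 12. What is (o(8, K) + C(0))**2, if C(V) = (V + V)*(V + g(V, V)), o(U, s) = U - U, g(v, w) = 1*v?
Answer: 0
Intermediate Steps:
g(v, w) = v
o(U, s) = 0
C(V) = 4*V**2 (C(V) = (V + V)*(V + V) = (2*V)*(2*V) = 4*V**2)
(o(8, K) + C(0))**2 = (0 + 4*0**2)**2 = (0 + 4*0)**2 = (0 + 0)**2 = 0**2 = 0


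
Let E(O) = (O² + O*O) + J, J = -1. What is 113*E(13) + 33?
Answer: 38114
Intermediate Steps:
E(O) = -1 + 2*O² (E(O) = (O² + O*O) - 1 = (O² + O²) - 1 = 2*O² - 1 = -1 + 2*O²)
113*E(13) + 33 = 113*(-1 + 2*13²) + 33 = 113*(-1 + 2*169) + 33 = 113*(-1 + 338) + 33 = 113*337 + 33 = 38081 + 33 = 38114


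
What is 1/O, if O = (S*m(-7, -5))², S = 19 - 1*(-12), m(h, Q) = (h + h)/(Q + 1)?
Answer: 4/47089 ≈ 8.4945e-5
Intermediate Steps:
m(h, Q) = 2*h/(1 + Q) (m(h, Q) = (2*h)/(1 + Q) = 2*h/(1 + Q))
S = 31 (S = 19 + 12 = 31)
O = 47089/4 (O = (31*(2*(-7)/(1 - 5)))² = (31*(2*(-7)/(-4)))² = (31*(2*(-7)*(-¼)))² = (31*(7/2))² = (217/2)² = 47089/4 ≈ 11772.)
1/O = 1/(47089/4) = 4/47089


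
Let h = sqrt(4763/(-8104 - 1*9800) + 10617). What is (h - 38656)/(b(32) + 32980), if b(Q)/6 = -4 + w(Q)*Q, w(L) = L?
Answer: -9664/9775 + sqrt(212701763595)/175011600 ≈ -0.98601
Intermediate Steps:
b(Q) = -24 + 6*Q**2 (b(Q) = 6*(-4 + Q*Q) = 6*(-4 + Q**2) = -24 + 6*Q**2)
h = sqrt(212701763595)/4476 (h = sqrt(4763/(-8104 - 9800) + 10617) = sqrt(4763/(-17904) + 10617) = sqrt(4763*(-1/17904) + 10617) = sqrt(-4763/17904 + 10617) = sqrt(190082005/17904) = sqrt(212701763595)/4476 ≈ 103.04)
(h - 38656)/(b(32) + 32980) = (sqrt(212701763595)/4476 - 38656)/((-24 + 6*32**2) + 32980) = (-38656 + sqrt(212701763595)/4476)/((-24 + 6*1024) + 32980) = (-38656 + sqrt(212701763595)/4476)/((-24 + 6144) + 32980) = (-38656 + sqrt(212701763595)/4476)/(6120 + 32980) = (-38656 + sqrt(212701763595)/4476)/39100 = (-38656 + sqrt(212701763595)/4476)*(1/39100) = -9664/9775 + sqrt(212701763595)/175011600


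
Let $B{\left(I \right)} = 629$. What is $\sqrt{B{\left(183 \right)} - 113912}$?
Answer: $3 i \sqrt{12587} \approx 336.58 i$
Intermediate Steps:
$\sqrt{B{\left(183 \right)} - 113912} = \sqrt{629 - 113912} = \sqrt{-113283} = 3 i \sqrt{12587}$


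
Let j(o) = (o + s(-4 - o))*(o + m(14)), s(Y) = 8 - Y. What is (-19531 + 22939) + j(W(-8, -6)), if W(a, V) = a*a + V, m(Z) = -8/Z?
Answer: 75312/7 ≈ 10759.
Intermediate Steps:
W(a, V) = V + a² (W(a, V) = a² + V = V + a²)
j(o) = (12 + 2*o)*(-4/7 + o) (j(o) = (o + (8 - (-4 - o)))*(o - 8/14) = (o + (8 + (4 + o)))*(o - 8*1/14) = (o + (12 + o))*(o - 4/7) = (12 + 2*o)*(-4/7 + o))
(-19531 + 22939) + j(W(-8, -6)) = (-19531 + 22939) + (-48/7 + 2*(-6 + (-8)²)² + 76*(-6 + (-8)²)/7) = 3408 + (-48/7 + 2*(-6 + 64)² + 76*(-6 + 64)/7) = 3408 + (-48/7 + 2*58² + (76/7)*58) = 3408 + (-48/7 + 2*3364 + 4408/7) = 3408 + (-48/7 + 6728 + 4408/7) = 3408 + 51456/7 = 75312/7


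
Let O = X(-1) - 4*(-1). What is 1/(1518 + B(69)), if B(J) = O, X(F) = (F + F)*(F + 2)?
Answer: 1/1520 ≈ 0.00065789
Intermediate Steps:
X(F) = 2*F*(2 + F) (X(F) = (2*F)*(2 + F) = 2*F*(2 + F))
O = 2 (O = 2*(-1)*(2 - 1) - 4*(-1) = 2*(-1)*1 + 4 = -2 + 4 = 2)
B(J) = 2
1/(1518 + B(69)) = 1/(1518 + 2) = 1/1520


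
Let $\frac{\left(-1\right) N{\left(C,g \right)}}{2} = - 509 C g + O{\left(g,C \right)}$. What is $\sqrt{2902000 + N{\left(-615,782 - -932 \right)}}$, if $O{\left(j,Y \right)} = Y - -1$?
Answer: $4 i \sqrt{66886297} \approx 32714.0 i$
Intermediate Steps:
$O{\left(j,Y \right)} = 1 + Y$ ($O{\left(j,Y \right)} = Y + 1 = 1 + Y$)
$N{\left(C,g \right)} = -2 - 2 C + 1018 C g$ ($N{\left(C,g \right)} = - 2 \left(- 509 C g + \left(1 + C\right)\right) = - 2 \left(1 + C - 509 C g\right) = -2 - 2 C + 1018 C g$)
$\sqrt{2902000 + N{\left(-615,782 - -932 \right)}} = \sqrt{2902000 - \left(-1228 + 626070 \left(782 - -932\right)\right)} = \sqrt{2902000 + \left(-2 + 1230 + 1018 \left(-615\right) \left(782 + 932\right)\right)} = \sqrt{2902000 + \left(-2 + 1230 + 1018 \left(-615\right) 1714\right)} = \sqrt{2902000 - 1073082752} = \sqrt{-1070180752} = 4 i \sqrt{66886297}$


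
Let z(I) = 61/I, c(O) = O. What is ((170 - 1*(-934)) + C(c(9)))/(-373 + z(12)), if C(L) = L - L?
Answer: -13248/4415 ≈ -3.0007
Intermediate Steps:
C(L) = 0
((170 - 1*(-934)) + C(c(9)))/(-373 + z(12)) = ((170 - 1*(-934)) + 0)/(-373 + 61/12) = ((170 + 934) + 0)/(-373 + 61*(1/12)) = (1104 + 0)/(-373 + 61/12) = 1104/(-4415/12) = 1104*(-12/4415) = -13248/4415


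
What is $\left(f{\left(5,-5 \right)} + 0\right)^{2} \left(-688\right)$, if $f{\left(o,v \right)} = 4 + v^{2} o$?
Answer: $-11449008$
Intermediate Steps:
$f{\left(o,v \right)} = 4 + o v^{2}$
$\left(f{\left(5,-5 \right)} + 0\right)^{2} \left(-688\right) = \left(\left(4 + 5 \left(-5\right)^{2}\right) + 0\right)^{2} \left(-688\right) = \left(\left(4 + 5 \cdot 25\right) + 0\right)^{2} \left(-688\right) = \left(\left(4 + 125\right) + 0\right)^{2} \left(-688\right) = \left(129 + 0\right)^{2} \left(-688\right) = 129^{2} \left(-688\right) = 16641 \left(-688\right) = -11449008$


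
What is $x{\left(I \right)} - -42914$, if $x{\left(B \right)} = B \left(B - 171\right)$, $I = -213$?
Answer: $124706$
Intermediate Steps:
$x{\left(B \right)} = B \left(-171 + B\right)$
$x{\left(I \right)} - -42914 = - 213 \left(-171 - 213\right) - -42914 = \left(-213\right) \left(-384\right) + 42914 = 81792 + 42914 = 124706$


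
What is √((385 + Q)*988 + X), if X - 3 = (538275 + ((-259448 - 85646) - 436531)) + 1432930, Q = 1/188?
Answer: 2*√867014969/47 ≈ 1253.0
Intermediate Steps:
Q = 1/188 ≈ 0.0053191
X = 1189583 (X = 3 + ((538275 + ((-259448 - 85646) - 436531)) + 1432930) = 3 + ((538275 + (-345094 - 436531)) + 1432930) = 3 + ((538275 - 781625) + 1432930) = 3 + (-243350 + 1432930) = 3 + 1189580 = 1189583)
√((385 + Q)*988 + X) = √((385 + 1/188)*988 + 1189583) = √((72381/188)*988 + 1189583) = √(17878107/47 + 1189583) = √(73788508/47) = 2*√867014969/47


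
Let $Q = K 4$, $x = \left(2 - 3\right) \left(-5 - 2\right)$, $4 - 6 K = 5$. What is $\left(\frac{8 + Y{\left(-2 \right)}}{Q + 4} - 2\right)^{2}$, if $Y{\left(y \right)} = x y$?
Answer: $\frac{361}{25} \approx 14.44$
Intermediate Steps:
$K = - \frac{1}{6}$ ($K = \frac{2}{3} - \frac{5}{6} = - \frac{1}{6} \approx -0.16667$)
$x = 7$ ($x = \left(-1\right) \left(-7\right) = 7$)
$Y{\left(y \right)} = 7 y$
$Q = - \frac{2}{3}$ ($Q = \left(- \frac{1}{6}\right) 4 = - \frac{2}{3} \approx -0.66667$)
$\left(\frac{8 + Y{\left(-2 \right)}}{Q + 4} - 2\right)^{2} = \left(\frac{8 + 7 \left(-2\right)}{- \frac{2}{3} + 4} - 2\right)^{2} = \left(\frac{8 - 14}{\frac{10}{3}} - 2\right)^{2} = \left(\left(-6\right) \frac{3}{10} - 2\right)^{2} = \left(- \frac{9}{5} - 2\right)^{2} = \left(- \frac{19}{5}\right)^{2} = \frac{361}{25}$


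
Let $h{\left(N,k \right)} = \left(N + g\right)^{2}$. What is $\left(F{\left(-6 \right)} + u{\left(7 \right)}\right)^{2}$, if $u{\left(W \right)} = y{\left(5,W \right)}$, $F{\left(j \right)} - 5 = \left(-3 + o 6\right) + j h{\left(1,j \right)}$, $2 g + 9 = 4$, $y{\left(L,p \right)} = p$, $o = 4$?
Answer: $\frac{1521}{4} \approx 380.25$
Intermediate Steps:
$g = - \frac{5}{2}$ ($g = - \frac{9}{2} + \frac{1}{2} \cdot 4 = - \frac{9}{2} + 2 = - \frac{5}{2} \approx -2.5$)
$h{\left(N,k \right)} = \left(- \frac{5}{2} + N\right)^{2}$ ($h{\left(N,k \right)} = \left(N - \frac{5}{2}\right)^{2} = \left(- \frac{5}{2} + N\right)^{2}$)
$F{\left(j \right)} = 26 + \frac{9 j}{4}$ ($F{\left(j \right)} = 5 + \left(\left(-3 + 4 \cdot 6\right) + j \frac{\left(-5 + 2 \cdot 1\right)^{2}}{4}\right) = 5 + \left(\left(-3 + 24\right) + j \frac{\left(-5 + 2\right)^{2}}{4}\right) = 5 + \left(21 + j \frac{\left(-3\right)^{2}}{4}\right) = 5 + \left(21 + j \frac{1}{4} \cdot 9\right) = 5 + \left(21 + j \frac{9}{4}\right) = 5 + \left(21 + \frac{9 j}{4}\right) = 26 + \frac{9 j}{4}$)
$u{\left(W \right)} = W$
$\left(F{\left(-6 \right)} + u{\left(7 \right)}\right)^{2} = \left(\left(26 + \frac{9}{4} \left(-6\right)\right) + 7\right)^{2} = \left(\left(26 - \frac{27}{2}\right) + 7\right)^{2} = \left(\frac{25}{2} + 7\right)^{2} = \left(\frac{39}{2}\right)^{2} = \frac{1521}{4}$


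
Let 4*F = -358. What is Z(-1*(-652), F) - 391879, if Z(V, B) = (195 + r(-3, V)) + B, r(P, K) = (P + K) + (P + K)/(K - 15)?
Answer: -498291315/1274 ≈ -3.9112e+5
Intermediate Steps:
F = -179/2 (F = (¼)*(-358) = -179/2 ≈ -89.500)
r(P, K) = K + P + (K + P)/(-15 + K) (r(P, K) = (K + P) + (K + P)/(-15 + K) = K + P + (K + P)/(-15 + K))
Z(V, B) = 195 + B + (42 + V² - 17*V)/(-15 + V) (Z(V, B) = (195 + (V² - 14*V - 14*(-3) + V*(-3))/(-15 + V)) + B = (195 + (V² - 14*V + 42 - 3*V)/(-15 + V)) + B = (195 + (42 + V² - 17*V)/(-15 + V)) + B = 195 + B + (42 + V² - 17*V)/(-15 + V))
Z(-1*(-652), F) - 391879 = (42 + (-1*(-652))² - (-17)*(-652) + (-15 - 1*(-652))*(195 - 179/2))/(-15 - 1*(-652)) - 391879 = (42 + 652² - 17*652 + (-15 + 652)*(211/2))/(-15 + 652) - 391879 = (42 + 425104 - 11084 + 637*(211/2))/637 - 391879 = (42 + 425104 - 11084 + 134407/2)/637 - 391879 = (1/637)*(962531/2) - 391879 = 962531/1274 - 391879 = -498291315/1274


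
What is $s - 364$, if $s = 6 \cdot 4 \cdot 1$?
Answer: $-340$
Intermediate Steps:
$s = 24$ ($s = 24 \cdot 1 = 24$)
$s - 364 = 24 - 364 = -340$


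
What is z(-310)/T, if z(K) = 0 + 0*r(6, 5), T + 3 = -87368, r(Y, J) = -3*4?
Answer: 0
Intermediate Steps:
r(Y, J) = -12
T = -87371 (T = -3 - 87368 = -87371)
z(K) = 0 (z(K) = 0 + 0*(-12) = 0 + 0 = 0)
z(-310)/T = 0/(-87371) = 0*(-1/87371) = 0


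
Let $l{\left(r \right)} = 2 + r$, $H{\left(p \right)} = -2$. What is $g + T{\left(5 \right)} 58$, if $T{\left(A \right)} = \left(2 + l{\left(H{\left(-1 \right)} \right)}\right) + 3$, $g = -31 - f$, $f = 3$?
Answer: $256$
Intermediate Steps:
$g = -34$ ($g = -31 - 3 = -34$)
$T{\left(A \right)} = 5$ ($T{\left(A \right)} = \left(2 + \left(2 - 2\right)\right) + 3 = \left(2 + 0\right) + 3 = 2 + 3 = 5$)
$g + T{\left(5 \right)} 58 = -34 + 5 \cdot 58 = -34 + 290 = 256$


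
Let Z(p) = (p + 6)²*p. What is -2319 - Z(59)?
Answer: -251594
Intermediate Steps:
Z(p) = p*(6 + p)² (Z(p) = (6 + p)²*p = p*(6 + p)²)
-2319 - Z(59) = -2319 - 59*(6 + 59)² = -2319 - 59*65² = -2319 - 59*4225 = -2319 - 1*249275 = -2319 - 249275 = -251594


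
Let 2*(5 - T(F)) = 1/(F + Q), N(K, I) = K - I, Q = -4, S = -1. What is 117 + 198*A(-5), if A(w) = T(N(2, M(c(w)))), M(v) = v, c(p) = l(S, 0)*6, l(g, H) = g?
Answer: 4329/4 ≈ 1082.3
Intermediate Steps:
c(p) = -6 (c(p) = -1*6 = -6)
T(F) = 5 - 1/(2*(-4 + F)) (T(F) = 5 - 1/(2*(F - 4)) = 5 - 1/(2*(-4 + F)))
A(w) = 39/8 (A(w) = (-41 + 10*(2 - 1*(-6)))/(2*(-4 + (2 - 1*(-6)))) = (-41 + 10*(2 + 6))/(2*(-4 + (2 + 6))) = (-41 + 10*8)/(2*(-4 + 8)) = (1/2)*(-41 + 80)/4 = (1/2)*(1/4)*39 = 39/8)
117 + 198*A(-5) = 117 + 198*(39/8) = 117 + 3861/4 = 4329/4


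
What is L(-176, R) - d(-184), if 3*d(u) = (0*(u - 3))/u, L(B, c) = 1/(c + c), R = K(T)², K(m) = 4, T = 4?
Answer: 1/32 ≈ 0.031250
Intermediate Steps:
R = 16 (R = 4² = 16)
L(B, c) = 1/(2*c)
d(u) = 0 (d(u) = ((0*(u - 3))/u)/3 = ((0*(-3 + u))/u)/3 = (0/u)/3 = (⅓)*0 = 0)
L(-176, R) - d(-184) = (½)/16 - 1*0 = (½)*(1/16) + 0 = 1/32 + 0 = 1/32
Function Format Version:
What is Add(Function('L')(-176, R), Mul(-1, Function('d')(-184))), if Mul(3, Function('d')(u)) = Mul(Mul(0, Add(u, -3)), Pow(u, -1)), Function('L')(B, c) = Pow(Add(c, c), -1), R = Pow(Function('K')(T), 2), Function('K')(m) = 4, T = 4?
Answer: Rational(1, 32) ≈ 0.031250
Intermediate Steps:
R = 16 (R = Pow(4, 2) = 16)
Function('L')(B, c) = Mul(Rational(1, 2), Pow(c, -1)) (Function('L')(B, c) = Pow(Mul(2, c), -1) = Mul(Rational(1, 2), Pow(c, -1)))
Function('d')(u) = 0 (Function('d')(u) = Mul(Rational(1, 3), Mul(Mul(0, Add(u, -3)), Pow(u, -1))) = Mul(Rational(1, 3), Mul(Mul(0, Add(-3, u)), Pow(u, -1))) = Mul(Rational(1, 3), Mul(0, Pow(u, -1))) = Mul(Rational(1, 3), 0) = 0)
Add(Function('L')(-176, R), Mul(-1, Function('d')(-184))) = Add(Mul(Rational(1, 2), Pow(16, -1)), Mul(-1, 0)) = Add(Mul(Rational(1, 2), Rational(1, 16)), 0) = Add(Rational(1, 32), 0) = Rational(1, 32)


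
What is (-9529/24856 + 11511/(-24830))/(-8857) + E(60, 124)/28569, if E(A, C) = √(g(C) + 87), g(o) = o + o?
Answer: 20104711/210242860360 + √335/28569 ≈ 0.00073629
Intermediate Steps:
g(o) = 2*o
E(A, C) = √(87 + 2*C) (E(A, C) = √(2*C + 87) = √(87 + 2*C))
(-9529/24856 + 11511/(-24830))/(-8857) + E(60, 124)/28569 = (-9529/24856 + 11511/(-24830))/(-8857) + √(87 + 2*124)/28569 = (-9529*1/24856 + 11511*(-1/24830))*(-1/8857) + √(87 + 248)*(1/28569) = (-733/1912 - 11511/24830)*(-1/8857) + √335*(1/28569) = -20104711/23737480*(-1/8857) + √335/28569 = 20104711/210242860360 + √335/28569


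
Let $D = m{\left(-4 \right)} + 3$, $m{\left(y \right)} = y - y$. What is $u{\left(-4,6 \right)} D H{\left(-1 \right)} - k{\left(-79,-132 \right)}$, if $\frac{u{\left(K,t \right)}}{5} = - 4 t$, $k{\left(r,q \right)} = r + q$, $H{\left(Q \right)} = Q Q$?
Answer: $-149$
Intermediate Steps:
$H{\left(Q \right)} = Q^{2}$
$m{\left(y \right)} = 0$
$D = 3$ ($D = 0 + 3 = 3$)
$k{\left(r,q \right)} = q + r$
$u{\left(K,t \right)} = - 20 t$ ($u{\left(K,t \right)} = 5 \left(- 4 t\right) = - 20 t$)
$u{\left(-4,6 \right)} D H{\left(-1 \right)} - k{\left(-79,-132 \right)} = \left(-20\right) 6 \cdot 3 \left(-1\right)^{2} - \left(-132 - 79\right) = \left(-120\right) 3 \cdot 1 - -211 = \left(-360\right) 1 + 211 = -360 + 211 = -149$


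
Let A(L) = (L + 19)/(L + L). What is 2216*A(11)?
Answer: 33240/11 ≈ 3021.8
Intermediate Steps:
A(L) = (19 + L)/(2*L) (A(L) = (19 + L)/((2*L)) = (19 + L)*(1/(2*L)) = (19 + L)/(2*L))
2216*A(11) = 2216*((1/2)*(19 + 11)/11) = 2216*((1/2)*(1/11)*30) = 2216*(15/11) = 33240/11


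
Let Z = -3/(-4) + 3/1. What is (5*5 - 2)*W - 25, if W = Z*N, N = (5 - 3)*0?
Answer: -25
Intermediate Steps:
N = 0 (N = 2*0 = 0)
Z = 15/4 (Z = -3*(-¼) + 3*1 = ¾ + 3 = 15/4 ≈ 3.7500)
W = 0 (W = (15/4)*0 = 0)
(5*5 - 2)*W - 25 = (5*5 - 2)*0 - 25 = (25 - 2)*0 - 25 = 23*0 - 25 = 0 - 25 = -25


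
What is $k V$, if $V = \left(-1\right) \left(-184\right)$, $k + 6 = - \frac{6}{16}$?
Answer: $-1173$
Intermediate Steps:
$k = - \frac{51}{8}$ ($k = -6 - \frac{6}{16} = -6 - \frac{3}{8} = - \frac{51}{8} \approx -6.375$)
$V = 184$
$k V = \left(- \frac{51}{8}\right) 184 = -1173$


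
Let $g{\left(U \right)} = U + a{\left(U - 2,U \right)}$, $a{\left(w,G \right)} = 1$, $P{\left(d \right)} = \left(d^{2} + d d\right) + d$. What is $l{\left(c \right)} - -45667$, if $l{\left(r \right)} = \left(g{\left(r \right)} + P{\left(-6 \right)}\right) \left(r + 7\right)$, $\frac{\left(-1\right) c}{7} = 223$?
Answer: $2367343$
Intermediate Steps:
$c = -1561$ ($c = \left(-7\right) 223 = -1561$)
$P{\left(d \right)} = d + 2 d^{2}$ ($P{\left(d \right)} = \left(d^{2} + d^{2}\right) + d = 2 d^{2} + d = d + 2 d^{2}$)
$g{\left(U \right)} = 1 + U$ ($g{\left(U \right)} = U + 1 = 1 + U$)
$l{\left(r \right)} = \left(7 + r\right) \left(67 + r\right)$ ($l{\left(r \right)} = \left(\left(1 + r\right) - 6 \left(1 + 2 \left(-6\right)\right)\right) \left(r + 7\right) = \left(\left(1 + r\right) - 6 \left(1 - 12\right)\right) \left(7 + r\right) = \left(\left(1 + r\right) - -66\right) \left(7 + r\right) = \left(\left(1 + r\right) + 66\right) \left(7 + r\right) = \left(67 + r\right) \left(7 + r\right) = \left(7 + r\right) \left(67 + r\right)$)
$l{\left(c \right)} - -45667 = \left(469 + \left(-1561\right)^{2} + 74 \left(-1561\right)\right) - -45667 = \left(469 + 2436721 - 115514\right) + 45667 = 2321676 + 45667 = 2367343$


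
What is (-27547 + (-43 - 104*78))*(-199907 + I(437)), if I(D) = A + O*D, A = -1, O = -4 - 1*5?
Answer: 7277531382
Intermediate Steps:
O = -9 (O = -4 - 5 = -9)
I(D) = -1 - 9*D
(-27547 + (-43 - 104*78))*(-199907 + I(437)) = (-27547 + (-43 - 104*78))*(-199907 + (-1 - 9*437)) = (-27547 + (-43 - 8112))*(-199907 + (-1 - 3933)) = (-27547 - 8155)*(-199907 - 3934) = -35702*(-203841) = 7277531382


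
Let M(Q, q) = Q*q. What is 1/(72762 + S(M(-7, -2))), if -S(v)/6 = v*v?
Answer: 1/71586 ≈ 1.3969e-5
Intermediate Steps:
S(v) = -6*v² (S(v) = -6*v*v = -6*v²)
1/(72762 + S(M(-7, -2))) = 1/(72762 - 6*(-7*(-2))²) = 1/(72762 - 6*14²) = 1/(72762 - 6*196) = 1/(72762 - 1176) = 1/71586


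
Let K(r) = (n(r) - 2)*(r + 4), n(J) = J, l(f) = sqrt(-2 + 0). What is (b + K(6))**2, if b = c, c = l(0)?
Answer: (40 + I*sqrt(2))**2 ≈ 1598.0 + 113.14*I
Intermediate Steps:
l(f) = I*sqrt(2) (l(f) = sqrt(-2) = I*sqrt(2))
c = I*sqrt(2) ≈ 1.4142*I
K(r) = (-2 + r)*(4 + r) (K(r) = (r - 2)*(r + 4) = (-2 + r)*(4 + r))
b = I*sqrt(2) ≈ 1.4142*I
(b + K(6))**2 = (I*sqrt(2) + (-8 + 6**2 + 2*6))**2 = (I*sqrt(2) + (-8 + 36 + 12))**2 = (I*sqrt(2) + 40)**2 = (40 + I*sqrt(2))**2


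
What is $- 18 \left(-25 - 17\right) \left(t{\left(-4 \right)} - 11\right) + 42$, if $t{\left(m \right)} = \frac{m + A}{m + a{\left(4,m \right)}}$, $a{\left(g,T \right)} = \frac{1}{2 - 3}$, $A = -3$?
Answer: $- \frac{36078}{5} \approx -7215.6$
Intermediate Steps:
$a{\left(g,T \right)} = -1$ ($a{\left(g,T \right)} = \frac{1}{-1} = -1$)
$t{\left(m \right)} = \frac{-3 + m}{-1 + m}$ ($t{\left(m \right)} = \frac{m - 3}{m - 1} = \frac{-3 + m}{-1 + m}$)
$- 18 \left(-25 - 17\right) \left(t{\left(-4 \right)} - 11\right) + 42 = - 18 \left(-25 - 17\right) \left(\frac{-3 - 4}{-1 - 4} - 11\right) + 42 = - 18 \left(- 42 \left(\frac{1}{-5} \left(-7\right) - 11\right)\right) + 42 = - 18 \left(- 42 \left(\left(- \frac{1}{5}\right) \left(-7\right) - 11\right)\right) + 42 = - 18 \left(- 42 \left(\frac{7}{5} - 11\right)\right) + 42 = - 18 \left(\left(-42\right) \left(- \frac{48}{5}\right)\right) + 42 = \left(-18\right) \frac{2016}{5} + 42 = - \frac{36288}{5} + 42 = - \frac{36078}{5}$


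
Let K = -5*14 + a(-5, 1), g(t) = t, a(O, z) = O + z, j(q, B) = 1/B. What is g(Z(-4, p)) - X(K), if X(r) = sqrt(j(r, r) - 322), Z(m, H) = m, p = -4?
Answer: -4 - 13*I*sqrt(10434)/74 ≈ -4.0 - 17.945*I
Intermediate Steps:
K = -74 (K = -5*14 + (-5 + 1) = -70 - 4 = -74)
X(r) = sqrt(-322 + 1/r) (X(r) = sqrt(1/r - 322) = sqrt(-322 + 1/r))
g(Z(-4, p)) - X(K) = -4 - sqrt(-322 + 1/(-74)) = -4 - sqrt(-322 - 1/74) = -4 - sqrt(-23829/74) = -4 - 13*I*sqrt(10434)/74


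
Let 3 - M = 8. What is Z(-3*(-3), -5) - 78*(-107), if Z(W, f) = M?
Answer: 8341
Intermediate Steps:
M = -5 (M = 3 - 1*8 = 3 - 8 = -5)
Z(W, f) = -5
Z(-3*(-3), -5) - 78*(-107) = -5 - 78*(-107) = -5 + 8346 = 8341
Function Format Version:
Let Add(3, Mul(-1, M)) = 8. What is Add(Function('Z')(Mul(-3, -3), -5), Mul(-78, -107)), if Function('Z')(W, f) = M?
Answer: 8341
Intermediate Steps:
M = -5 (M = Add(3, Mul(-1, 8)) = Add(3, -8) = -5)
Function('Z')(W, f) = -5
Add(Function('Z')(Mul(-3, -3), -5), Mul(-78, -107)) = Add(-5, Mul(-78, -107)) = Add(-5, 8346) = 8341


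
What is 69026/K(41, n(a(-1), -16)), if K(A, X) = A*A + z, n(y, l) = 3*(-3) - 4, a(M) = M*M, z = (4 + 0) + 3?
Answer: 34513/844 ≈ 40.892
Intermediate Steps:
z = 7 (z = 4 + 3 = 7)
a(M) = M²
n(y, l) = -13 (n(y, l) = -9 - 4 = -13)
K(A, X) = 7 + A² (K(A, X) = A*A + 7 = A² + 7 = 7 + A²)
69026/K(41, n(a(-1), -16)) = 69026/(7 + 41²) = 69026/(7 + 1681) = 69026/1688 = 69026*(1/1688) = 34513/844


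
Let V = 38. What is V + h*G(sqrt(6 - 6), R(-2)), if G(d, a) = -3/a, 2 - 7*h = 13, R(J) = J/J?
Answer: 299/7 ≈ 42.714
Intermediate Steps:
R(J) = 1
h = -11/7 (h = 2/7 - 1/7*13 = 2/7 - 13/7 = -11/7 ≈ -1.5714)
V + h*G(sqrt(6 - 6), R(-2)) = 38 - (-33)/(7*1) = 38 - (-33)/7 = 38 - 11/7*(-3) = 38 + 33/7 = 299/7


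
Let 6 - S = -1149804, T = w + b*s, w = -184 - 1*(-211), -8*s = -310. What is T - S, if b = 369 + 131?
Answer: -1130408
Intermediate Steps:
b = 500
s = 155/4 (s = -⅛*(-310) = 155/4 ≈ 38.750)
w = 27 (w = -184 + 211 = 27)
T = 19402 (T = 27 + 500*(155/4) = 27 + 19375 = 19402)
S = 1149810 (S = 6 - 1*(-1149804) = 6 + 1149804 = 1149810)
T - S = 19402 - 1*1149810 = 19402 - 1149810 = -1130408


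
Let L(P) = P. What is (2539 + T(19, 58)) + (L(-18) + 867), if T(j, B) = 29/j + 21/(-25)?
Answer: 1609626/475 ≈ 3388.7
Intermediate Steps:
T(j, B) = -21/25 + 29/j (T(j, B) = 29/j + 21*(-1/25) = 29/j - 21/25 = -21/25 + 29/j)
(2539 + T(19, 58)) + (L(-18) + 867) = (2539 + (-21/25 + 29/19)) + (-18 + 867) = (2539 + (-21/25 + 29*(1/19))) + 849 = (2539 + (-21/25 + 29/19)) + 849 = (2539 + 326/475) + 849 = 1206351/475 + 849 = 1609626/475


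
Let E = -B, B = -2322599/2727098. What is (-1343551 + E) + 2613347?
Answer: 3462860454607/2727098 ≈ 1.2698e+6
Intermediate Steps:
B = -2322599/2727098 (B = -2322599*1/2727098 = -2322599/2727098 ≈ -0.85167)
E = 2322599/2727098 (E = -1*(-2322599/2727098) = 2322599/2727098 ≈ 0.85167)
(-1343551 + E) + 2613347 = (-1343551 + 2322599/2727098) + 2613347 = -3663992922399/2727098 + 2613347 = 3462860454607/2727098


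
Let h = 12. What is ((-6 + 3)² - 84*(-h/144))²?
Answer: 256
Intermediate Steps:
((-6 + 3)² - 84*(-h/144))² = ((-6 + 3)² - 84/((-144/12)))² = ((-3)² - 84/((-144*1/12)))² = (9 - 84/(-12))² = (9 - 84*(-1/12))² = (9 + 7)² = 16² = 256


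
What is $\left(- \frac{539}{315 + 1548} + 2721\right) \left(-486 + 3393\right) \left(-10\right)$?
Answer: $- \frac{16371849320}{207} \approx -7.9091 \cdot 10^{7}$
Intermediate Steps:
$\left(- \frac{539}{315 + 1548} + 2721\right) \left(-486 + 3393\right) \left(-10\right) = \left(- \frac{539}{1863} + 2721\right) 2907 \left(-10\right) = \frac{5068684}{1863} \cdot 2907 \left(-10\right) = \frac{1637184932}{207} \left(-10\right) = - \frac{16371849320}{207}$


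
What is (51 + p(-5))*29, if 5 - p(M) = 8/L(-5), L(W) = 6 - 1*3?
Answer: 4640/3 ≈ 1546.7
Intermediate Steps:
L(W) = 3 (L(W) = 6 - 3 = 3)
p(M) = 7/3 (p(M) = 5 - 8/3 = 7/3)
(51 + p(-5))*29 = (51 + 7/3)*29 = (160/3)*29 = 4640/3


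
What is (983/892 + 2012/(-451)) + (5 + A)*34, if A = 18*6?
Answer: 1544254493/402292 ≈ 3838.6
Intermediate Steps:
A = 108
(983/892 + 2012/(-451)) + (5 + A)*34 = (983/892 + 2012/(-451)) + (5 + 108)*34 = (983*(1/892) + 2012*(-1/451)) + 113*34 = (983/892 - 2012/451) + 3842 = -1351371/402292 + 3842 = 1544254493/402292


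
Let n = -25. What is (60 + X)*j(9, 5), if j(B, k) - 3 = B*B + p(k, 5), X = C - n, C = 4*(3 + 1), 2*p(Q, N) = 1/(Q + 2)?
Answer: 118877/14 ≈ 8491.2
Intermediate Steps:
p(Q, N) = 1/(2*(2 + Q)) (p(Q, N) = 1/(2*(Q + 2)) = 1/(2*(2 + Q)))
C = 16 (C = 4*4 = 16)
X = 41 (X = 16 - 1*(-25) = 16 + 25 = 41)
j(B, k) = 3 + B² + 1/(2*(2 + k)) (j(B, k) = 3 + (B*B + 1/(2*(2 + k))) = 3 + (B² + 1/(2*(2 + k))) = 3 + B² + 1/(2*(2 + k)))
(60 + X)*j(9, 5) = (60 + 41)*((½ + (2 + 5)*(3 + 9²))/(2 + 5)) = 101*((½ + 7*(3 + 81))/7) = 101*((½ + 7*84)/7) = 101*((½ + 588)/7) = 101*((⅐)*(1177/2)) = 101*(1177/14) = 118877/14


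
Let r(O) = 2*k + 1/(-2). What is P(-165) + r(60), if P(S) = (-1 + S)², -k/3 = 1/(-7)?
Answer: 385789/14 ≈ 27556.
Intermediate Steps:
k = 3/7 (k = -3/(-7) = -3*(-⅐) = 3/7 ≈ 0.42857)
r(O) = 5/14 (r(O) = 2*(3/7) + 1/(-2) = 6/7 - ½ = 5/14)
P(-165) + r(60) = (-1 - 165)² + 5/14 = (-166)² + 5/14 = 27556 + 5/14 = 385789/14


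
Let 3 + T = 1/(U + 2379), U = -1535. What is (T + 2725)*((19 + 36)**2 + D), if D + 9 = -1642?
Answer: 1578292503/422 ≈ 3.7400e+6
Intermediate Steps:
D = -1651 (D = -9 - 1642 = -1651)
T = -2531/844 (T = -3 + 1/(-1535 + 2379) = -3 + 1/844 = -2531/844 ≈ -2.9988)
(T + 2725)*((19 + 36)**2 + D) = (-2531/844 + 2725)*((19 + 36)**2 - 1651) = 2297369*(55**2 - 1651)/844 = 2297369*(3025 - 1651)/844 = (2297369/844)*1374 = 1578292503/422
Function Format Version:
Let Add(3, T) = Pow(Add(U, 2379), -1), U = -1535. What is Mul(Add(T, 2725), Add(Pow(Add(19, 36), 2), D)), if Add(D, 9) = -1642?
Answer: Rational(1578292503, 422) ≈ 3.7400e+6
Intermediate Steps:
D = -1651 (D = Add(-9, -1642) = -1651)
T = Rational(-2531, 844) (T = Add(-3, Pow(Add(-1535, 2379), -1)) = Add(-3, Pow(844, -1)) = Add(-3, Rational(1, 844)) = Rational(-2531, 844) ≈ -2.9988)
Mul(Add(T, 2725), Add(Pow(Add(19, 36), 2), D)) = Mul(Add(Rational(-2531, 844), 2725), Add(Pow(Add(19, 36), 2), -1651)) = Mul(Rational(2297369, 844), Add(Pow(55, 2), -1651)) = Mul(Rational(2297369, 844), Add(3025, -1651)) = Mul(Rational(2297369, 844), 1374) = Rational(1578292503, 422)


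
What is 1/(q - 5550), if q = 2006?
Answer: -1/3544 ≈ -0.00028217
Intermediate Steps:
1/(q - 5550) = 1/(2006 - 5550) = 1/(-3544) = -1/3544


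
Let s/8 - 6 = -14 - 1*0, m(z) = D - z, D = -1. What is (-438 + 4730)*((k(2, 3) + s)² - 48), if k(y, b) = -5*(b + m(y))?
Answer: 17374016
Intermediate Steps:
m(z) = -1 - z
k(y, b) = 5 - 5*b + 5*y (k(y, b) = -5*(b + (-1 - y)) = -5*(-1 + b - y) = 5 - 5*b + 5*y)
s = -64 (s = 48 + 8*(-14 - 1*0) = 48 + 8*(-14 + 0) = 48 + 8*(-14) = 48 - 112 = -64)
(-438 + 4730)*((k(2, 3) + s)² - 48) = (-438 + 4730)*(((5 - 5*3 + 5*2) - 64)² - 48) = 4292*(((5 - 15 + 10) - 64)² - 48) = 4292*((0 - 64)² - 48) = 4292*((-64)² - 48) = 4292*(4096 - 48) = 4292*4048 = 17374016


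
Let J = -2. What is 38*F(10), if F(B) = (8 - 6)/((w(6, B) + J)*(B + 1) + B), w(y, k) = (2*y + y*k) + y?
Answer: 38/423 ≈ 0.089834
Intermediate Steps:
w(y, k) = 3*y + k*y (w(y, k) = (2*y + k*y) + y = 3*y + k*y)
F(B) = 2/(B + (1 + B)*(16 + 6*B)) (F(B) = (8 - 6)/((6*(3 + B) - 2)*(B + 1) + B) = 2/(((18 + 6*B) - 2)*(1 + B) + B) = 2/((16 + 6*B)*(1 + B) + B) = 2/((1 + B)*(16 + 6*B) + B) = 2/(B + (1 + B)*(16 + 6*B)))
38*F(10) = 38*(2/(16 + 6*10² + 23*10)) = 38*(2/(16 + 6*100 + 230)) = 38*(2/(16 + 600 + 230)) = 38*(2/846) = 38*(2*(1/846)) = 38*(1/423) = 38/423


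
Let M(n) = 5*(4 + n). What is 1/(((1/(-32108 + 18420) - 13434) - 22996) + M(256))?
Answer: -13688/480859441 ≈ -2.8466e-5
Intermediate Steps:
M(n) = 20 + 5*n
1/(((1/(-32108 + 18420) - 13434) - 22996) + M(256)) = 1/(((1/(-32108 + 18420) - 13434) - 22996) + (20 + 5*256)) = 1/(((1/(-13688) - 13434) - 22996) + (20 + 1280)) = 1/(((-1/13688 - 13434) - 22996) + 1300) = 1/((-183884593/13688 - 22996) + 1300) = 1/(-498653841/13688 + 1300) = 1/(-480859441/13688) = -13688/480859441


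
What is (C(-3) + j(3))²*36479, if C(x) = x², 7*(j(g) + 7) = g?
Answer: 10542431/49 ≈ 2.1515e+5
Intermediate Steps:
j(g) = -7 + g/7
(C(-3) + j(3))²*36479 = ((-3)² + (-7 + (⅐)*3))²*36479 = (9 + (-7 + 3/7))²*36479 = (9 - 46/7)²*36479 = (17/7)²*36479 = (289/49)*36479 = 10542431/49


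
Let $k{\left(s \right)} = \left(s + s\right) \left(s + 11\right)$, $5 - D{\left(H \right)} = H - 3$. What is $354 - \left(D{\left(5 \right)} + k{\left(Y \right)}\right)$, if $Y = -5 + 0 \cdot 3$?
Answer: $411$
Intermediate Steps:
$Y = -5$ ($Y = -5 + 0 = -5$)
$D{\left(H \right)} = 8 - H$ ($D{\left(H \right)} = 5 - \left(H - 3\right) = 5 - \left(-3 + H\right) = 8 - H$)
$k{\left(s \right)} = 2 s \left(11 + s\right)$
$354 - \left(D{\left(5 \right)} + k{\left(Y \right)}\right) = 354 - \left(\left(8 - 5\right) + 2 \left(-5\right) \left(11 - 5\right)\right) = 354 - \left(\left(8 - 5\right) + 2 \left(-5\right) 6\right) = 354 - \left(3 - 60\right) = 354 - -57 = 354 + 57 = 411$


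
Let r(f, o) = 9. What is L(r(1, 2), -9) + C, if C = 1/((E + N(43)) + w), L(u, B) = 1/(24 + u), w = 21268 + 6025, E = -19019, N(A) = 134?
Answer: 8441/277464 ≈ 0.030422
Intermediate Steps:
w = 27293
C = 1/8408 (C = 1/((-19019 + 134) + 27293) = 1/(-18885 + 27293) = 1/8408 ≈ 0.00011893)
L(r(1, 2), -9) + C = 1/(24 + 9) + 1/8408 = 1/33 + 1/8408 = 8441/277464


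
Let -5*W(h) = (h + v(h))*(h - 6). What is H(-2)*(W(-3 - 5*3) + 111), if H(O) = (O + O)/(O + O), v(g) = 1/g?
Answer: 73/3 ≈ 24.333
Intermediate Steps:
H(O) = 1 (H(O) = (2*O)/((2*O)) = (2*O)*(1/(2*O)) = 1)
W(h) = -(-6 + h)*(h + 1/h)/5 (W(h) = -(h + 1/h)*(h - 6)/5 = -(h + 1/h)*(-6 + h)/5 = -(-6 + h)*(h + 1/h)/5)
H(-2)*(W(-3 - 5*3) + 111) = 1*((6 + (-3 - 5*3)*(-1 - (-3 - 5*3)**2 + 6*(-3 - 5*3)))/(5*(-3 - 5*3)) + 111) = 1*((6 + (-3 - 15)*(-1 - (-3 - 15)**2 + 6*(-3 - 15)))/(5*(-3 - 15)) + 111) = 1*((1/5)*(6 - 18*(-1 - 1*(-18)**2 + 6*(-18)))/(-18) + 111) = 1*((1/5)*(-1/18)*(6 - 18*(-1 - 1*324 - 108)) + 111) = 1*((1/5)*(-1/18)*(6 - 18*(-1 - 324 - 108)) + 111) = 1*((1/5)*(-1/18)*(6 - 18*(-433)) + 111) = 1*((1/5)*(-1/18)*(6 + 7794) + 111) = 1*((1/5)*(-1/18)*7800 + 111) = 1*(-260/3 + 111) = 1*(73/3) = 73/3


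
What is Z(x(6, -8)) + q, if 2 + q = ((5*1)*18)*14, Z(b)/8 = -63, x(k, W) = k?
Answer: 754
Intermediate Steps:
Z(b) = -504 (Z(b) = 8*(-63) = -504)
q = 1258 (q = -2 + ((5*1)*18)*14 = -2 + (5*18)*14 = -2 + 90*14 = -2 + 1260 = 1258)
Z(x(6, -8)) + q = -504 + 1258 = 754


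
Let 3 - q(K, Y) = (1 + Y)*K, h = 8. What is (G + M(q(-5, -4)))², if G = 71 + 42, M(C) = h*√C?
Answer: 12001 + 3616*I*√3 ≈ 12001.0 + 6263.1*I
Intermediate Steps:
q(K, Y) = 3 - K*(1 + Y) (q(K, Y) = 3 - (1 + Y)*K = 3 - K*(1 + Y))
M(C) = 8*√C
G = 113
(G + M(q(-5, -4)))² = (113 + 8*√(3 - 1*(-5) - 1*(-5)*(-4)))² = (113 + 8*√(3 + 5 - 20))² = (113 + 8*√(-12))² = (113 + 8*(2*I*√3))² = (113 + 16*I*√3)²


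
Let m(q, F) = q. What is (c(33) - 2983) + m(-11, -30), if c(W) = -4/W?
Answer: -98806/33 ≈ -2994.1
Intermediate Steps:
(c(33) - 2983) + m(-11, -30) = (-4/33 - 2983) - 11 = -98443/33 - 11 = -98806/33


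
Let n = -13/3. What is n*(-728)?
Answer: 9464/3 ≈ 3154.7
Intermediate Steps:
n = -13/3 (n = -13*⅓ = -13/3 ≈ -4.3333)
n*(-728) = -13/3*(-728) = 9464/3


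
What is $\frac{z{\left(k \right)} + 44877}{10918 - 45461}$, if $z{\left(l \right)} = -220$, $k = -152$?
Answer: $- \frac{44657}{34543} \approx -1.2928$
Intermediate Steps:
$\frac{z{\left(k \right)} + 44877}{10918 - 45461} = \frac{-220 + 44877}{10918 - 45461} = \frac{44657}{-34543} = 44657 \left(- \frac{1}{34543}\right) = - \frac{44657}{34543}$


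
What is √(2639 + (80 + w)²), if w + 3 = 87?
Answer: √29535 ≈ 171.86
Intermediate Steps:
w = 84 (w = -3 + 87 = 84)
√(2639 + (80 + w)²) = √(2639 + (80 + 84)²) = √(2639 + 164²) = √(2639 + 26896) = √29535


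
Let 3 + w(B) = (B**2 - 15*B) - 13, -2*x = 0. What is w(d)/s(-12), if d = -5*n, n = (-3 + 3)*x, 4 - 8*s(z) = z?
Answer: -8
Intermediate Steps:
x = 0 (x = -1/2*0 = 0)
s(z) = 1/2 - z/8
n = 0 (n = (-3 + 3)*0 = 0*0 = 0)
d = 0 (d = -5*0 = 0)
w(B) = -16 + B**2 - 15*B (w(B) = -3 + ((B**2 - 15*B) - 13) = -3 + (-13 + B**2 - 15*B) = -16 + B**2 - 15*B)
w(d)/s(-12) = (-16 + 0**2 - 15*0)/(1/2 - 1/8*(-12)) = (-16 + 0 + 0)/(1/2 + 3/2) = -16/2 = -16*1/2 = -8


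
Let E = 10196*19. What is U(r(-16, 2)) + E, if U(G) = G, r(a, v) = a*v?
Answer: 193692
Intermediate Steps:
E = 193724
U(r(-16, 2)) + E = -16*2 + 193724 = -32 + 193724 = 193692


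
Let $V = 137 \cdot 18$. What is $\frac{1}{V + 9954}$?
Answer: $\frac{1}{12420} \approx 8.0515 \cdot 10^{-5}$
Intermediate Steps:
$V = 2466$
$\frac{1}{V + 9954} = \frac{1}{2466 + 9954} = \frac{1}{12420}$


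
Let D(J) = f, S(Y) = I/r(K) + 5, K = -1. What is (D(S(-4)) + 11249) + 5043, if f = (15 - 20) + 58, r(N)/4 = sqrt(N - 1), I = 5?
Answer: 16345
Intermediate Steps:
r(N) = 4*sqrt(-1 + N) (r(N) = 4*sqrt(N - 1) = 4*sqrt(-1 + N))
S(Y) = 5 - 5*I*sqrt(2)/8 (S(Y) = 5/((4*sqrt(-1 - 1))) + 5 = 5/((4*sqrt(-2))) + 5 = 5/((4*(I*sqrt(2)))) + 5 = 5/((4*I*sqrt(2))) + 5 = 5*(-I*sqrt(2)/8) + 5 = -5*I*sqrt(2)/8 + 5 = 5 - 5*I*sqrt(2)/8)
f = 53 (f = -5 + 58 = 53)
D(J) = 53
(D(S(-4)) + 11249) + 5043 = (53 + 11249) + 5043 = 11302 + 5043 = 16345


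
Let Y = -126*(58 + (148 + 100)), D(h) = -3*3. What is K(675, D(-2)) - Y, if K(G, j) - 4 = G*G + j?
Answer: 494176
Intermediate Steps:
D(h) = -9
K(G, j) = 4 + j + G**2 (K(G, j) = 4 + (G*G + j) = 4 + (G**2 + j) = 4 + (j + G**2) = 4 + j + G**2)
Y = -38556 (Y = -126*(58 + 248) = -126*306 = -38556)
K(675, D(-2)) - Y = (4 - 9 + 675**2) - 1*(-38556) = (4 - 9 + 455625) + 38556 = 455620 + 38556 = 494176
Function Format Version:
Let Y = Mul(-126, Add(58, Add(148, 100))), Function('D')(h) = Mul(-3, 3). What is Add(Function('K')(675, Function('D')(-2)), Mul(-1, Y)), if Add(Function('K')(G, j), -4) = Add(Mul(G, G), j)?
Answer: 494176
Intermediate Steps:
Function('D')(h) = -9
Function('K')(G, j) = Add(4, j, Pow(G, 2)) (Function('K')(G, j) = Add(4, Add(Mul(G, G), j)) = Add(4, Add(Pow(G, 2), j)) = Add(4, Add(j, Pow(G, 2))) = Add(4, j, Pow(G, 2)))
Y = -38556 (Y = Mul(-126, Add(58, 248)) = Mul(-126, 306) = -38556)
Add(Function('K')(675, Function('D')(-2)), Mul(-1, Y)) = Add(Add(4, -9, Pow(675, 2)), Mul(-1, -38556)) = Add(Add(4, -9, 455625), 38556) = Add(455620, 38556) = 494176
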